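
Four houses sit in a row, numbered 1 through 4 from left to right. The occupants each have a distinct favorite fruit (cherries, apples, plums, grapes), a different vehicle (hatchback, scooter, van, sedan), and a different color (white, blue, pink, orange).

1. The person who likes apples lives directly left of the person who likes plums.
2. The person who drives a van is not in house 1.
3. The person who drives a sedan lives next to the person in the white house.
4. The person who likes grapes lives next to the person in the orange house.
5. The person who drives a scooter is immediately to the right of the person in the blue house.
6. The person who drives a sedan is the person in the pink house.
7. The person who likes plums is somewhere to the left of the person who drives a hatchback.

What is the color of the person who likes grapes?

blue

That leaves sedan as the vehicle for house 1.
Clue 3 places the person in the white house in house 2.
The person in the pink house is in house 1 (clue 6).
The only color still possible for house 4 is orange.
The person who likes grapes is in house 3 (clue 4).
Clue 5 places the person who drives a scooter in house 4.
The only favorite fruit still possible for house 4 is cherries.
So house 2 gets van for vehicle.
House 3's vehicle must be hatchback (nothing else left).
So house 3 gets blue for color.
The person who likes apples is in house 1 (clue 1).
That leaves plums as the favorite fruit for house 2.
So: house 1 = apples/sedan/pink, house 2 = plums/van/white, house 3 = grapes/hatchback/blue, house 4 = cherries/scooter/orange.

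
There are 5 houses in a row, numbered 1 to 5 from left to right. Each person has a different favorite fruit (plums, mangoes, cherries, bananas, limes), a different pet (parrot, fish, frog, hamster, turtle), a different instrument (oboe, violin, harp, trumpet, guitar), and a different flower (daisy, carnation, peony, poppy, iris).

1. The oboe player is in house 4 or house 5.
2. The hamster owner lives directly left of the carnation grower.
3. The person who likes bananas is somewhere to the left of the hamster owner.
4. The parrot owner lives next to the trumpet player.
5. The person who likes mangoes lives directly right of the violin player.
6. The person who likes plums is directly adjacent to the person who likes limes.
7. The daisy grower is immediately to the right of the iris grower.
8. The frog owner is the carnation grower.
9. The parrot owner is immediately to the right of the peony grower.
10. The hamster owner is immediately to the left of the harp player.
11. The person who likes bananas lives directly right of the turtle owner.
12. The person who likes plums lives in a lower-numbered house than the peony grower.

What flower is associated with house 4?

The person who likes bananas is narrowed to house 2 or 3; consider each.
Placing it in house 2 leads to a contradiction, so it's in house 3.
From clue 3, the hamster owner must be in house 4.
The harp player is in house 5 (clue 10).
The turtle owner is in house 2 (clue 11).
House 1's pet must be fish (nothing else left).
House 3's pet must be parrot (nothing else left).
House 5 pet: only frog fits.
The carnation grower is in house 5 (clue 2).
Clue 9: the peony grower is in house 2.
Clue 12 places the person who likes plums in house 1.
House 2 favorite fruit: only limes fits.
That leaves trumpet as the instrument for house 2.
That leaves oboe as the instrument for house 4.
By clue 5, the person who likes mangoes is in house 4.
From clue 5, the violin player must be in house 3.
Clue 7 places the daisy grower in house 4.
From clue 7, the iris grower must be in house 3.
That leaves cherries as the favorite fruit for house 5.
The only instrument still possible for house 1 is guitar.
The only flower still possible for house 1 is poppy.
So: house 1 = plums/fish/guitar/poppy, house 2 = limes/turtle/trumpet/peony, house 3 = bananas/parrot/violin/iris, house 4 = mangoes/hamster/oboe/daisy, house 5 = cherries/frog/harp/carnation.

daisy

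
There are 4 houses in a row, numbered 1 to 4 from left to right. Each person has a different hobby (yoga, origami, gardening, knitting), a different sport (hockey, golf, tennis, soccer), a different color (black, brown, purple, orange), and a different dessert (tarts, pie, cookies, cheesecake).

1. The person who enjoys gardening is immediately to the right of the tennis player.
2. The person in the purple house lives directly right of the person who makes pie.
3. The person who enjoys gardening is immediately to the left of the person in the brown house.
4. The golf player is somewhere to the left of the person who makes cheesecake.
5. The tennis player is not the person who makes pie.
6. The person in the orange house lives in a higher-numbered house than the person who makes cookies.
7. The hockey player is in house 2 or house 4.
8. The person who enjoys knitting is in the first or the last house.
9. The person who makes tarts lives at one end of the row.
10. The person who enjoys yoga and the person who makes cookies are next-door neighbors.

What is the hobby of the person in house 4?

House 1 color: only black fits.
The person who enjoys gardening is narrowed to house 2 or 3; consider each.
Placing it in house 2 leads to a contradiction, so it's in house 3.
By clue 1, the tennis player is in house 2.
The person in the brown house is in house 4 (clue 3).
Clue 2: the person in the purple house is in house 2.
From clue 2, the person who makes pie must be in house 1.
The only sport still possible for house 4 is hockey.
That leaves orange as the color for house 3.
The only dessert still possible for house 2 is cookies.
So house 3 gets cheesecake for dessert.
The only dessert still possible for house 4 is tarts.
By clue 4, the golf player is in house 1.
From clue 10, the person who enjoys yoga must be in house 1.
That leaves origami as the hobby for house 2.
So house 4 gets knitting for hobby.
House 3's sport must be soccer (nothing else left).
So: house 1 = yoga/golf/black/pie, house 2 = origami/tennis/purple/cookies, house 3 = gardening/soccer/orange/cheesecake, house 4 = knitting/hockey/brown/tarts.

knitting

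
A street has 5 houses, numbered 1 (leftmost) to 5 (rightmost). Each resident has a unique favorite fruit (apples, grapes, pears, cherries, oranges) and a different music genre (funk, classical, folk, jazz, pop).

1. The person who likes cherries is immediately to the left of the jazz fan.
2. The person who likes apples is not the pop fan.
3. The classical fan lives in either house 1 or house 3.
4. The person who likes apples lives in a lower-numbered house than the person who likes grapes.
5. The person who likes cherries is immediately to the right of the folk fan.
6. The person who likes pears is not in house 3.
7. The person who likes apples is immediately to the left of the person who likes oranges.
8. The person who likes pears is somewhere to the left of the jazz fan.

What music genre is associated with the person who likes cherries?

pop

The classical fan is narrowed to house 1 or 3; consider each.
Placing it in house 3 leads to a contradiction, so it's in house 1.
The person who likes cherries is narrowed to house 3 or 4; consider each.
Placing it in house 3 leads to a contradiction, so it's in house 4.
From clue 1, the jazz fan must be in house 5.
Clue 5 places the folk fan in house 3.
House 5 favorite fruit: only grapes fits.
So house 3 gets oranges for favorite fruit.
From clue 7, the person who likes apples must be in house 2.
That leaves pears as the favorite fruit for house 1.
From clue 2, the pop fan must be in house 4.
The only music genre still possible for house 2 is funk.
So: house 1 = pears/classical, house 2 = apples/funk, house 3 = oranges/folk, house 4 = cherries/pop, house 5 = grapes/jazz.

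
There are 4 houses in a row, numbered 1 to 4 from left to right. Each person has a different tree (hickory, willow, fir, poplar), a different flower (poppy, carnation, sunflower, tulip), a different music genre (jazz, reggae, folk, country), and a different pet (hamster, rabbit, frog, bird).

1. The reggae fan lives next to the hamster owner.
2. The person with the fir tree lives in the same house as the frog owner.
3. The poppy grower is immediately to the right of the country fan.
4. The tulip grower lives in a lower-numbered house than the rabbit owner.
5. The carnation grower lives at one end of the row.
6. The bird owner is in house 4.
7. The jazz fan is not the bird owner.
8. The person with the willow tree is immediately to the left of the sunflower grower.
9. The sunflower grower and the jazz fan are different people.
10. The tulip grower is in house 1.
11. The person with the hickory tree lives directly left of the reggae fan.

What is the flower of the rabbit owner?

By clue 6, the bird owner is in house 4.
Clue 10 places the tulip grower in house 1.
So house 4 gets poplar for tree.
That leaves carnation as the flower for house 4.
The person with the willow tree is narrowed to house 1 or 2; consider each.
Placing it in house 1 leads to a contradiction, so it's in house 2.
Clue 8: the sunflower grower is in house 3.
House 2's flower must be poppy (nothing else left).
Clue 3: the country fan is in house 1.
The only music genre still possible for house 3 is folk.
So house 4 gets reggae for music genre.
Clue 1: the hamster owner is in house 3.
Clue 11: the person with the hickory tree is in house 3.
So house 1 gets fir for tree.
The only music genre still possible for house 2 is jazz.
House 1 pet: only frog fits.
That leaves rabbit as the pet for house 2.
So: house 1 = fir/tulip/country/frog, house 2 = willow/poppy/jazz/rabbit, house 3 = hickory/sunflower/folk/hamster, house 4 = poplar/carnation/reggae/bird.

poppy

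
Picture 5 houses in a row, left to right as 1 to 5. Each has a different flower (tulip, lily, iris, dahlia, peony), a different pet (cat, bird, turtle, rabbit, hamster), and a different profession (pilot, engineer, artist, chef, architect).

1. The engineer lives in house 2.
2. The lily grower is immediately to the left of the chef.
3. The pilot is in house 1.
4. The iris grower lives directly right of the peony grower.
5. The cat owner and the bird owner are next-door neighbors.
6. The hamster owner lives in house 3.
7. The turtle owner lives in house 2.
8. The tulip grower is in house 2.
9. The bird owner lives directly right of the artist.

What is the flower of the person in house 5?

Clue 1 places the engineer in house 2.
From clue 3, the pilot must be in house 1.
Clue 6: the hamster owner is in house 3.
By clue 7, the turtle owner is in house 2.
The tulip grower is in house 2 (clue 8).
The only flower still possible for house 1 is dahlia.
That leaves iris as the flower for house 5.
House 1 pet: only rabbit fits.
By clue 4, the peony grower is in house 4.
The only flower still possible for house 3 is lily.
Clue 2 places the chef in house 4.
House 5's profession must be architect (nothing else left).
The bird owner is in house 4 (clue 9).
House 5 pet: only cat fits.
That leaves artist as the profession for house 3.
So: house 1 = dahlia/rabbit/pilot, house 2 = tulip/turtle/engineer, house 3 = lily/hamster/artist, house 4 = peony/bird/chef, house 5 = iris/cat/architect.

iris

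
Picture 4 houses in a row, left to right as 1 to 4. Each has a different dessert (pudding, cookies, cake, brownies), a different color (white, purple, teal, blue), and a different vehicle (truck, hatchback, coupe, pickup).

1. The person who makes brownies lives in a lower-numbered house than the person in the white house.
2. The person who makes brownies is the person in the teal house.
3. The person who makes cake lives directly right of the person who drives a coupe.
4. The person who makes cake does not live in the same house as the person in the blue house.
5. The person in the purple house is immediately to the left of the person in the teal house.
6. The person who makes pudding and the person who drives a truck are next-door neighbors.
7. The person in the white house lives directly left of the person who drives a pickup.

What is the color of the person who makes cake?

white

That leaves blue as the color for house 4.
From clue 2, the person who makes brownies must be in house 2.
Clue 2: the person in the teal house is in house 2.
Clue 5 places the person in the purple house in house 1.
House 3 color: only white fits.
By clue 3, the person who drives a coupe is in house 2.
Clue 7 places the person who drives a pickup in house 4.
House 3 dessert: only cake fits.
House 1's vehicle must be hatchback (nothing else left).
That leaves truck as the vehicle for house 3.
Clue 6: the person who makes pudding is in house 4.
House 1's dessert must be cookies (nothing else left).
So: house 1 = cookies/purple/hatchback, house 2 = brownies/teal/coupe, house 3 = cake/white/truck, house 4 = pudding/blue/pickup.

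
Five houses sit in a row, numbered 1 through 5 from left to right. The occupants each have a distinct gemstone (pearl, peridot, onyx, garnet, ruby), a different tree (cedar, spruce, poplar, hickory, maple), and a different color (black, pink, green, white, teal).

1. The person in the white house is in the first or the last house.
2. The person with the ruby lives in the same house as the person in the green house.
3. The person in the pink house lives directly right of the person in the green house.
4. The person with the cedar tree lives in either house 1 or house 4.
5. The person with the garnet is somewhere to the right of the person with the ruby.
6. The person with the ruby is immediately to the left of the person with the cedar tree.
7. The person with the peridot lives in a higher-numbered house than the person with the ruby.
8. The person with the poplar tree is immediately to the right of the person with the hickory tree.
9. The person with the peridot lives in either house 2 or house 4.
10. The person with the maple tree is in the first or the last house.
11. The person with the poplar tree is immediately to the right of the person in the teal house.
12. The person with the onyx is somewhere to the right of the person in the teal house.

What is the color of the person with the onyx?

From clue 6, the person with the ruby must be in house 3.
Clue 6: the person with the cedar tree is in house 4.
Clue 9 places the person with the peridot in house 4.
The only gemstone still possible for house 1 is pearl.
Clue 2 places the person in the green house in house 3.
From clue 3, the person in the pink house must be in house 4.
By clue 5, the person with the garnet is in house 5.
So house 2 gets onyx for gemstone.
From clue 12, the person in the teal house must be in house 1.
That leaves black as the color for house 2.
House 5's color must be white (nothing else left).
Clue 11: the person with the poplar tree is in house 2.
So house 1 gets hickory for tree.
The only tree still possible for house 3 is spruce.
That leaves maple as the tree for house 5.
So: house 1 = pearl/hickory/teal, house 2 = onyx/poplar/black, house 3 = ruby/spruce/green, house 4 = peridot/cedar/pink, house 5 = garnet/maple/white.

black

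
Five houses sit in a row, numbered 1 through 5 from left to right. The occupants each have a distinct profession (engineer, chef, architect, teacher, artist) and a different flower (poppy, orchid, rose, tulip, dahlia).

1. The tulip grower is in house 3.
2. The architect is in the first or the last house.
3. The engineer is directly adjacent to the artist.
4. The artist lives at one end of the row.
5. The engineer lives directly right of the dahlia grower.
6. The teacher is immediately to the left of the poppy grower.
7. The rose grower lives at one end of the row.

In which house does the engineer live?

Clue 1: the tulip grower is in house 3.
The engineer is in house 2 (clue 5).
By clue 5, the dahlia grower is in house 1.
Clue 3 places the artist in house 1.
House 5's flower must be rose (nothing else left).
By clue 6, the teacher is in house 3.
Clue 6 places the poppy grower in house 4.
House 4's profession must be chef (nothing else left).
The only profession still possible for house 5 is architect.
So house 2 gets orchid for flower.
So: house 1 = artist/dahlia, house 2 = engineer/orchid, house 3 = teacher/tulip, house 4 = chef/poppy, house 5 = architect/rose.

2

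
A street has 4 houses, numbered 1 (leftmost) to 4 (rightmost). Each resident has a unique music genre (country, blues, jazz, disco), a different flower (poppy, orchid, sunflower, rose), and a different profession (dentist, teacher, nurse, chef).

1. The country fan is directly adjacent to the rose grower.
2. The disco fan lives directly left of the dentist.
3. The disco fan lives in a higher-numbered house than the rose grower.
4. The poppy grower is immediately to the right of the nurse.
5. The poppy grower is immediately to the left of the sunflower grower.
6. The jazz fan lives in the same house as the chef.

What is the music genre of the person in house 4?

blues

The disco fan is narrowed to house 2 or 3; consider each.
Placing it in house 2 leads to a contradiction, so it's in house 3.
The dentist is in house 4 (clue 2).
So house 4 gets blues for music genre.
That leaves teacher as the profession for house 3.
The country fan is narrowed to house 1 or 2; consider each.
Placing it in house 1 leads to a contradiction, so it's in house 2.
The rose grower is in house 1 (clue 1).
House 1 music genre: only jazz fits.
Clue 6: the chef is in house 1.
The only profession still possible for house 2 is nurse.
Clue 4 places the poppy grower in house 3.
The sunflower grower is in house 4 (clue 5).
The only flower still possible for house 2 is orchid.
So: house 1 = jazz/rose/chef, house 2 = country/orchid/nurse, house 3 = disco/poppy/teacher, house 4 = blues/sunflower/dentist.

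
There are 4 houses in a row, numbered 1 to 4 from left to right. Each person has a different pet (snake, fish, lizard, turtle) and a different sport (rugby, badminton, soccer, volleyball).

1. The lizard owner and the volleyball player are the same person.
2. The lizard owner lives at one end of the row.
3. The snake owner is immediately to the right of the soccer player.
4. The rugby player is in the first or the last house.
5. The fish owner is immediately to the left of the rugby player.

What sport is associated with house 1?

volleyball

Clue 5 places the fish owner in house 3.
Clue 5 places the rugby player in house 4.
The lizard owner is in house 1 (clue 1).
By clue 1, the volleyball player is in house 1.
So house 2 gets badminton for sport.
House 3's sport must be soccer (nothing else left).
By clue 3, the snake owner is in house 4.
So house 2 gets turtle for pet.
So: house 1 = lizard/volleyball, house 2 = turtle/badminton, house 3 = fish/soccer, house 4 = snake/rugby.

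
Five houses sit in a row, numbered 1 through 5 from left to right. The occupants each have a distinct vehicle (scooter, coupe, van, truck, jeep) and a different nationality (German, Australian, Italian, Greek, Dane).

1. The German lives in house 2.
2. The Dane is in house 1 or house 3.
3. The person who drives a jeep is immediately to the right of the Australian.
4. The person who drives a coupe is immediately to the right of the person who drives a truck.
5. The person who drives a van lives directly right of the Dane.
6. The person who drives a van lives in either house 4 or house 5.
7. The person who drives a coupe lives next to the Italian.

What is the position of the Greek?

5

By clue 1, the German is in house 2.
From clue 6, the person who drives a van must be in house 4.
Clue 5: the Dane is in house 3.
The only nationality still possible for house 5 is Greek.
The person who drives a coupe is narrowed to house 2 or 3; consider each.
Placing it in house 3 leads to a contradiction, so it's in house 2.
From clue 4, the person who drives a truck must be in house 1.
From clue 7, the Italian must be in house 1.
The only vehicle still possible for house 3 is scooter.
House 5 vehicle: only jeep fits.
House 4's nationality must be Australian (nothing else left).
So: house 1 = truck/Italian, house 2 = coupe/German, house 3 = scooter/Dane, house 4 = van/Australian, house 5 = jeep/Greek.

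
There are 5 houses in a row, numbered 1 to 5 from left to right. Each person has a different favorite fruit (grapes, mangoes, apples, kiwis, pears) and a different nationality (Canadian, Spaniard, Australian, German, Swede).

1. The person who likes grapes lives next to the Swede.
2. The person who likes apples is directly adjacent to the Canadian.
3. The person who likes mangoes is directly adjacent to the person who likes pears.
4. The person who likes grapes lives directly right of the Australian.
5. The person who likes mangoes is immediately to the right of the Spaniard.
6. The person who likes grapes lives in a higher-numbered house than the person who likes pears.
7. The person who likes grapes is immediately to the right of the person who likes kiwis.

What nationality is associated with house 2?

The person who likes grapes is narrowed to house 2 or 3 or 4 or 5; consider each.
Placing it in house 2 and house 3 and house 5 leads to a contradiction, so it's in house 4.
By clue 4, the Australian is in house 3.
Clue 7: the person who likes kiwis is in house 3.
House 5's nationality must be Swede (nothing else left).
Clue 3 places the person who likes mangoes in house 2.
The person who likes pears is in house 1 (clue 3).
Clue 5 places the Spaniard in house 1.
The only favorite fruit still possible for house 5 is apples.
The Canadian is in house 4 (clue 2).
So house 2 gets German for nationality.
So: house 1 = pears/Spaniard, house 2 = mangoes/German, house 3 = kiwis/Australian, house 4 = grapes/Canadian, house 5 = apples/Swede.

German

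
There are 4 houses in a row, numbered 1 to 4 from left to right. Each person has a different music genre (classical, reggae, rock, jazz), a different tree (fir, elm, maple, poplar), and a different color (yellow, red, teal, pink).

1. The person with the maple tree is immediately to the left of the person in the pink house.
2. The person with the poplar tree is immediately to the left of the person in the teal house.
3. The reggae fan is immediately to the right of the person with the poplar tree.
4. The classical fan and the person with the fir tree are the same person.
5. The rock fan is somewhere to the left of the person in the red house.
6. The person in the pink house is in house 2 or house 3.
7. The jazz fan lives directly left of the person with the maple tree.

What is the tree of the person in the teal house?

House 1 color: only yellow fits.
The person with the maple tree is in house 2 (clue 1).
From clue 1, the person in the pink house must be in house 3.
Clue 7: the jazz fan is in house 1.
From clue 5, the person in the red house must be in house 4.
That leaves teal as the color for house 2.
From clue 2, the person with the poplar tree must be in house 1.
By clue 3, the reggae fan is in house 2.
So house 3 gets rock for music genre.
House 4's music genre must be classical (nothing else left).
From clue 4, the person with the fir tree must be in house 4.
House 3's tree must be elm (nothing else left).
So: house 1 = jazz/poplar/yellow, house 2 = reggae/maple/teal, house 3 = rock/elm/pink, house 4 = classical/fir/red.

maple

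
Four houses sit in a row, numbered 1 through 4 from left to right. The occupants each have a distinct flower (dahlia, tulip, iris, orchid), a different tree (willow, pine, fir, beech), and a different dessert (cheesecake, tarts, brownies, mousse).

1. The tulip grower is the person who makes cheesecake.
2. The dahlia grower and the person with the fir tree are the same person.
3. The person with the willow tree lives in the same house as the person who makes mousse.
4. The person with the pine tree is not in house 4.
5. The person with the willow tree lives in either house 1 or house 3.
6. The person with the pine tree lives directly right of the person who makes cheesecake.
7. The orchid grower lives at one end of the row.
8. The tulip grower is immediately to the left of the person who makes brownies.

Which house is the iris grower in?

That leaves tarts as the dessert for house 4.
The orchid grower is narrowed to house 1 or 4; consider each.
Placing it in house 4 leads to a contradiction, so it's in house 1.
Clue 1: the person who makes cheesecake is in house 2.
The person with the pine tree is in house 3 (clue 6).
From clue 8, the person who makes brownies must be in house 3.
House 2 flower: only tulip fits.
House 1's dessert must be mousse (nothing else left).
Clue 2: the dahlia grower is in house 4.
By clue 2, the person with the fir tree is in house 4.
The only flower still possible for house 3 is iris.
House 1 tree: only willow fits.
The only tree still possible for house 2 is beech.
So: house 1 = orchid/willow/mousse, house 2 = tulip/beech/cheesecake, house 3 = iris/pine/brownies, house 4 = dahlia/fir/tarts.

3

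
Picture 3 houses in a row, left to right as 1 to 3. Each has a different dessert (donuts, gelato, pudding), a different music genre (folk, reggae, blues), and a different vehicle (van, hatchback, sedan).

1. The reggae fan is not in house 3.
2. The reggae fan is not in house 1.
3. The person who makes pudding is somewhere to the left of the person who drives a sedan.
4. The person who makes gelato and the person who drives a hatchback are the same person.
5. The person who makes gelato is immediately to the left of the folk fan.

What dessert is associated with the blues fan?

Clue 2: the reggae fan is in house 2.
The only dessert still possible for house 3 is donuts.
So house 1 gets blues for music genre.
The only music genre still possible for house 3 is folk.
By clue 5, the person who makes gelato is in house 2.
The only dessert still possible for house 1 is pudding.
By clue 4, the person who drives a hatchback is in house 2.
House 1 vehicle: only van fits.
So house 3 gets sedan for vehicle.
So: house 1 = pudding/blues/van, house 2 = gelato/reggae/hatchback, house 3 = donuts/folk/sedan.

pudding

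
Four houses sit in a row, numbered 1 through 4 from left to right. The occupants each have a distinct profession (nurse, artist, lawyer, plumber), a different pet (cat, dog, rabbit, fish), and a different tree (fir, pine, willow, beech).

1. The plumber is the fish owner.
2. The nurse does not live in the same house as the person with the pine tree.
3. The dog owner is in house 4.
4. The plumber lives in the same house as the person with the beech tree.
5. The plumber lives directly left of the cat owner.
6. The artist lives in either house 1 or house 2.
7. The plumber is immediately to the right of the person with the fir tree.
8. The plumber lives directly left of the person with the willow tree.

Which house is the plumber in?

From clue 3, the dog owner must be in house 4.
The plumber is in house 2 (clue 5).
Clue 5: the cat owner is in house 3.
Clue 7: the person with the fir tree is in house 1.
Clue 8: the person with the willow tree is in house 3.
House 1 pet: only rabbit fits.
That leaves fish as the pet for house 2.
The only tree still possible for house 2 is beech.
House 4 tree: only pine fits.
The only profession still possible for house 1 is artist.
House 4's profession must be lawyer (nothing else left).
House 3 profession: only nurse fits.
So: house 1 = artist/rabbit/fir, house 2 = plumber/fish/beech, house 3 = nurse/cat/willow, house 4 = lawyer/dog/pine.

2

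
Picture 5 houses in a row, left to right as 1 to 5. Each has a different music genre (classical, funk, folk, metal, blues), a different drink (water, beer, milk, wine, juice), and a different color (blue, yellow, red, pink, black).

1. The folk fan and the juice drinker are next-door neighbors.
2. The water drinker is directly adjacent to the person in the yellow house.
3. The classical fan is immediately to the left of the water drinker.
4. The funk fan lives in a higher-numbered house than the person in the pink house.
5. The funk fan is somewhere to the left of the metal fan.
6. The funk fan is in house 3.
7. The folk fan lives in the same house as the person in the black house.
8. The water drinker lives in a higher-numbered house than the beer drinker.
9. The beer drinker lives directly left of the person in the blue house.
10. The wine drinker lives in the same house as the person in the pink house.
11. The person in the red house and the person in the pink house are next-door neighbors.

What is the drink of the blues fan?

wine

The funk fan is in house 3 (clue 6).
The metal fan is narrowed to house 4 or 5; consider each.
Placing it in house 5 leads to a contradiction, so it's in house 4.
So house 5 gets milk for drink.
The only color still possible for house 4 is yellow.
House 5's color must be black (nothing else left).
The water drinker is in house 3 (clue 2).
By clue 3, the classical fan is in house 2.
The folk fan is in house 5 (clue 7).
That leaves blues as the music genre for house 1.
House 4's drink must be juice (nothing else left).
The beer drinker is narrowed to house 1 or 2; consider each.
Placing it in house 1 leads to a contradiction, so it's in house 2.
By clue 9, the person in the blue house is in house 3.
That leaves wine as the drink for house 1.
From clue 10, the person in the pink house must be in house 1.
From clue 11, the person in the red house must be in house 2.
So: house 1 = blues/wine/pink, house 2 = classical/beer/red, house 3 = funk/water/blue, house 4 = metal/juice/yellow, house 5 = folk/milk/black.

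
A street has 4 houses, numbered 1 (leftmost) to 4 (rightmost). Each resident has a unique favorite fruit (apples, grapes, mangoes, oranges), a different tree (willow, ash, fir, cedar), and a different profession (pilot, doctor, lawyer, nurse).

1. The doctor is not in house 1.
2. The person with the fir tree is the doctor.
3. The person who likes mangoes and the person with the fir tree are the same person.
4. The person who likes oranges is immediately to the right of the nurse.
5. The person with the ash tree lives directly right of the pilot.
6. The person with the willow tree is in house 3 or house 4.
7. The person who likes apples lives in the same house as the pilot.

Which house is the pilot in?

1

The only tree still possible for house 1 is cedar.
The person with the willow tree is narrowed to house 3 or 4; consider each.
Placing it in house 4 leads to a contradiction, so it's in house 3.
The person who likes apples is narrowed to house 1 or 3; consider each.
Placing it in house 3 leads to a contradiction, so it's in house 1.
By clue 7, the pilot is in house 1.
Clue 5 places the person with the ash tree in house 2.
The only tree still possible for house 4 is fir.
The doctor is in house 4 (clue 2).
Clue 3: the person who likes mangoes is in house 4.
House 2 favorite fruit: only grapes fits.
House 3's favorite fruit must be oranges (nothing else left).
By clue 4, the nurse is in house 2.
That leaves lawyer as the profession for house 3.
So: house 1 = apples/cedar/pilot, house 2 = grapes/ash/nurse, house 3 = oranges/willow/lawyer, house 4 = mangoes/fir/doctor.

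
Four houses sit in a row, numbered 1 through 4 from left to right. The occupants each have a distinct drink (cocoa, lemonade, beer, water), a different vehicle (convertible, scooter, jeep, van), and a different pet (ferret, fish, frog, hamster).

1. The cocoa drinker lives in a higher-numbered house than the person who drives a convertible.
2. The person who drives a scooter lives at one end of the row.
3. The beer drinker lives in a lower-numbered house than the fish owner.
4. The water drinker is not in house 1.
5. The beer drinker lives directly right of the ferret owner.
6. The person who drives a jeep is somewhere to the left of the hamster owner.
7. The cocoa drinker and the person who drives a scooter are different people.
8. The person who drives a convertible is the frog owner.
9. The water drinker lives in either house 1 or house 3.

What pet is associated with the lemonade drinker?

ferret

By clue 9, the water drinker is in house 3.
House 1's drink must be lemonade (nothing else left).
The only drink still possible for house 4 is cocoa.
By clue 5, the ferret owner is in house 1.
Clue 7: the person who drives a scooter is in house 1.
House 2 drink: only beer fits.
House 4 vehicle: only van fits.
So house 2 gets frog for pet.
By clue 8, the person who drives a convertible is in house 2.
House 3 vehicle: only jeep fits.
The hamster owner is in house 4 (clue 6).
The only pet still possible for house 3 is fish.
So: house 1 = lemonade/scooter/ferret, house 2 = beer/convertible/frog, house 3 = water/jeep/fish, house 4 = cocoa/van/hamster.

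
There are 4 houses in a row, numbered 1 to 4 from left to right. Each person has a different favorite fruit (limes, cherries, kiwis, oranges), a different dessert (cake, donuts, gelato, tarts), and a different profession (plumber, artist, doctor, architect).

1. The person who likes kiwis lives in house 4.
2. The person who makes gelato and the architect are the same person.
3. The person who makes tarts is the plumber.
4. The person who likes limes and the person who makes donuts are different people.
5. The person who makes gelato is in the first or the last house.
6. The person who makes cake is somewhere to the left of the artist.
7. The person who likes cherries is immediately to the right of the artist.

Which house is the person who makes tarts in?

3

From clue 1, the person who likes kiwis must be in house 4.
The artist is in house 2 (clue 7).
The only favorite fruit still possible for house 3 is cherries.
Clue 6 places the person who makes cake in house 1.
The only dessert still possible for house 2 is donuts.
House 3's dessert must be tarts (nothing else left).
So house 4 gets gelato for dessert.
The architect is in house 4 (clue 2).
From clue 3, the plumber must be in house 3.
Clue 4 places the person who likes limes in house 1.
House 2 favorite fruit: only oranges fits.
House 1's profession must be doctor (nothing else left).
So: house 1 = limes/cake/doctor, house 2 = oranges/donuts/artist, house 3 = cherries/tarts/plumber, house 4 = kiwis/gelato/architect.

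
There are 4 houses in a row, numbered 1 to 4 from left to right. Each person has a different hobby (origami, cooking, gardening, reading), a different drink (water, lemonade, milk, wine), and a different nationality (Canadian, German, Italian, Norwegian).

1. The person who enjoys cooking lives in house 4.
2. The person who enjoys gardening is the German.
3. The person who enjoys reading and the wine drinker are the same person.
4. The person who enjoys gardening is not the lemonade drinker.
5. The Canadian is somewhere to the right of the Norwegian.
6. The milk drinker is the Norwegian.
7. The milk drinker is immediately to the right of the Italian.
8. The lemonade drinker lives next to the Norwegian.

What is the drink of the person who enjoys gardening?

The person who enjoys cooking is in house 4 (clue 1).
So house 4 gets Canadian for nationality.
The milk drinker is narrowed to house 2 or 3; consider each.
Placing it in house 2 leads to a contradiction, so it's in house 3.
The Norwegian is in house 3 (clue 6).
Clue 7: the Italian is in house 2.
House 1's nationality must be German (nothing else left).
The person who enjoys gardening is in house 1 (clue 2).
House 2's hobby must be reading (nothing else left).
That leaves origami as the hobby for house 3.
Clue 3 places the wine drinker in house 2.
House 1 drink: only water fits.
House 4's drink must be lemonade (nothing else left).
So: house 1 = gardening/water/German, house 2 = reading/wine/Italian, house 3 = origami/milk/Norwegian, house 4 = cooking/lemonade/Canadian.

water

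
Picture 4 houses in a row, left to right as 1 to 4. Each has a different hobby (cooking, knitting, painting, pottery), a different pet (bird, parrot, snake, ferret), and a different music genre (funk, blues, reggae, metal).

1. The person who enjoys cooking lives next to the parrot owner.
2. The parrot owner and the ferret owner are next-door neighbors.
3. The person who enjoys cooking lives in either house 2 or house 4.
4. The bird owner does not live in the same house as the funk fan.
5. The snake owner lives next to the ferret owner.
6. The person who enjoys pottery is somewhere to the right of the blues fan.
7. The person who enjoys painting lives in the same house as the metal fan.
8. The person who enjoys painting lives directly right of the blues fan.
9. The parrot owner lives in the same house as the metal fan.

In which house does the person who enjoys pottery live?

4

That leaves knitting as the hobby for house 1.
The parrot owner is in house 3 (clue 9).
Clue 9 places the metal fan in house 3.
House 1's pet must be snake (nothing else left).
Clue 5 places the ferret owner in house 2.
Clue 7: the person who enjoys painting is in house 3.
By clue 8, the blues fan is in house 2.
House 4 pet: only bird fits.
From clue 4, the funk fan must be in house 1.
By clue 6, the person who enjoys pottery is in house 4.
House 2 hobby: only cooking fits.
House 4's music genre must be reggae (nothing else left).
So: house 1 = knitting/snake/funk, house 2 = cooking/ferret/blues, house 3 = painting/parrot/metal, house 4 = pottery/bird/reggae.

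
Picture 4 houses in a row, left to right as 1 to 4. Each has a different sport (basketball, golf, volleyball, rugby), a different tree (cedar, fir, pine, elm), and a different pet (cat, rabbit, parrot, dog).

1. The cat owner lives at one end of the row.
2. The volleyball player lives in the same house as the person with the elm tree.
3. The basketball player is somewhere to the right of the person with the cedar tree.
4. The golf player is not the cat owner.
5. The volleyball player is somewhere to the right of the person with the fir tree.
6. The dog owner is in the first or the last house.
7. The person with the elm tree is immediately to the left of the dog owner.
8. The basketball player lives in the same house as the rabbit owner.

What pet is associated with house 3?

parrot

By clue 7, the person with the elm tree is in house 3.
Clue 7: the dog owner is in house 4.
The only tree still possible for house 4 is pine.
Clue 2 places the volleyball player in house 3.
House 1 sport: only rugby fits.
That leaves golf as the sport for house 4.
House 1's pet must be cat (nothing else left).
By clue 3, the person with the cedar tree is in house 1.
By clue 8, the rabbit owner is in house 2.
The only sport still possible for house 2 is basketball.
That leaves fir as the tree for house 2.
So house 3 gets parrot for pet.
So: house 1 = rugby/cedar/cat, house 2 = basketball/fir/rabbit, house 3 = volleyball/elm/parrot, house 4 = golf/pine/dog.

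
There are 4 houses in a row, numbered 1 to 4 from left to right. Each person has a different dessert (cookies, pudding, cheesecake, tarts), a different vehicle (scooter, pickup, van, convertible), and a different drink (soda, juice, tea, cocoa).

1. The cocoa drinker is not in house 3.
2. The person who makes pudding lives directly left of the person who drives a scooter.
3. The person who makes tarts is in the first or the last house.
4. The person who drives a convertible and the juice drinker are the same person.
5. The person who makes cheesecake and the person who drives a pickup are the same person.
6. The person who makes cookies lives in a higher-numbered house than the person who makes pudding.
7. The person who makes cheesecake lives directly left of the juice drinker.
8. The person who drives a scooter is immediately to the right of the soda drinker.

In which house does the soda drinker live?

The person who makes tarts is narrowed to house 1 or 4; consider each.
Placing it in house 1 leads to a contradiction, so it's in house 4.
The person who makes cookies is narrowed to house 2 or 3; consider each.
Placing it in house 3 leads to a contradiction, so it's in house 2.
The person who makes pudding is in house 1 (clue 6).
The only dessert still possible for house 3 is cheesecake.
Clue 2 places the person who drives a scooter in house 2.
From clue 5, the person who drives a pickup must be in house 3.
The juice drinker is in house 4 (clue 7).
From clue 8, the soda drinker must be in house 1.
House 1's vehicle must be van (nothing else left).
House 4 vehicle: only convertible fits.
The only drink still possible for house 2 is cocoa.
So house 3 gets tea for drink.
So: house 1 = pudding/van/soda, house 2 = cookies/scooter/cocoa, house 3 = cheesecake/pickup/tea, house 4 = tarts/convertible/juice.

1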